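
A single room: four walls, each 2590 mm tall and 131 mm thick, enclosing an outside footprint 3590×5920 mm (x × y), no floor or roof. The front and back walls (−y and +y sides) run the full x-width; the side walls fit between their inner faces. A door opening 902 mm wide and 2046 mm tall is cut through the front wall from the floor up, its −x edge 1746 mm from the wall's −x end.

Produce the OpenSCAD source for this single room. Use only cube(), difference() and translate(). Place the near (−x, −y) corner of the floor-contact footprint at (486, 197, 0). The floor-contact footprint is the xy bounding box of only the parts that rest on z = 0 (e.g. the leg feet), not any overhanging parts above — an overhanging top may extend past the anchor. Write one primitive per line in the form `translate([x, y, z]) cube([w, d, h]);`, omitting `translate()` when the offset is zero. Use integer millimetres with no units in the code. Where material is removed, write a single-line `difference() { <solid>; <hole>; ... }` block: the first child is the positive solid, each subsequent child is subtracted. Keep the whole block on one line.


difference() { translate([486, 197, 0]) cube([3590, 131, 2590]); translate([2232, 197, 0]) cube([902, 131, 2046]); }
translate([486, 5986, 0]) cube([3590, 131, 2590]);
translate([486, 328, 0]) cube([131, 5658, 2590]);
translate([3945, 328, 0]) cube([131, 5658, 2590]);


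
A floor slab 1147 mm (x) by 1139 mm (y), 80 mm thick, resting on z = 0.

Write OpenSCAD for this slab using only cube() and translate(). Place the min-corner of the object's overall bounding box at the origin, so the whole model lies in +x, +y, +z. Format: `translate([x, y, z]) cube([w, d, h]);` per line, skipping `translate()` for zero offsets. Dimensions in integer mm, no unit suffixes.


cube([1147, 1139, 80]);


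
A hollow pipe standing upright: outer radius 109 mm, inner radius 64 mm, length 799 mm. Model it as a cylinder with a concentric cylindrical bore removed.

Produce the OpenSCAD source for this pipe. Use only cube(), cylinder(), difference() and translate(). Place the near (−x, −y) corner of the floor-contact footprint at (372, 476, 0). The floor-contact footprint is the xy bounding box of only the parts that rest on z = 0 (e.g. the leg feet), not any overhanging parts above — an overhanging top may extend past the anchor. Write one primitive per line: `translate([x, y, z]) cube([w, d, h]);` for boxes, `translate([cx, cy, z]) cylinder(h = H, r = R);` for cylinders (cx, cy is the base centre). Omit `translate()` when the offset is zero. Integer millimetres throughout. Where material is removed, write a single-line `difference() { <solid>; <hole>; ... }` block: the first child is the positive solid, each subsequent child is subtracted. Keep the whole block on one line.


difference() { translate([481, 585, 0]) cylinder(h = 799, r = 109); translate([481, 585, 0]) cylinder(h = 799, r = 64); }


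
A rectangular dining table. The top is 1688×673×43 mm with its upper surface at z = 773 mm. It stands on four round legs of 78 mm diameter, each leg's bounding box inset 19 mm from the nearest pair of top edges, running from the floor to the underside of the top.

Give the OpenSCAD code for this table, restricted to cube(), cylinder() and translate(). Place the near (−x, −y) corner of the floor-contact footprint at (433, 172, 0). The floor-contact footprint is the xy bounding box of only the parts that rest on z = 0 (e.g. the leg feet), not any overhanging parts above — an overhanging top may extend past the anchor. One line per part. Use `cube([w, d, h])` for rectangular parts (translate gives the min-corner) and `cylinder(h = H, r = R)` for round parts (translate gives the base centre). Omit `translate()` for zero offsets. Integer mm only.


translate([414, 153, 730]) cube([1688, 673, 43]);
translate([472, 211, 0]) cylinder(h = 730, r = 39);
translate([2044, 211, 0]) cylinder(h = 730, r = 39);
translate([472, 768, 0]) cylinder(h = 730, r = 39);
translate([2044, 768, 0]) cylinder(h = 730, r = 39);


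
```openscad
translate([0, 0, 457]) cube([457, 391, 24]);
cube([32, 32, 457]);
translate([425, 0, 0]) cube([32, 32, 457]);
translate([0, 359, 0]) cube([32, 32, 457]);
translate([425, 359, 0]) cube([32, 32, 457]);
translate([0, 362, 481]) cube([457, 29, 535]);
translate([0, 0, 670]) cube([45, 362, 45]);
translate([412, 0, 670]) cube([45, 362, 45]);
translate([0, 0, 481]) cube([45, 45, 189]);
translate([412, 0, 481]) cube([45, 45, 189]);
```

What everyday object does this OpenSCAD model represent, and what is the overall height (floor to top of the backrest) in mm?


A chair. The overall height is 1016 mm.

A slab on four corner posts with a tall panel at the back — a chair. The seat slab sits at z = 457 with thickness 24, and the 535 mm backrest starts at the seat top, so the overall height is 457 + 24 + 535 = 1016 mm.


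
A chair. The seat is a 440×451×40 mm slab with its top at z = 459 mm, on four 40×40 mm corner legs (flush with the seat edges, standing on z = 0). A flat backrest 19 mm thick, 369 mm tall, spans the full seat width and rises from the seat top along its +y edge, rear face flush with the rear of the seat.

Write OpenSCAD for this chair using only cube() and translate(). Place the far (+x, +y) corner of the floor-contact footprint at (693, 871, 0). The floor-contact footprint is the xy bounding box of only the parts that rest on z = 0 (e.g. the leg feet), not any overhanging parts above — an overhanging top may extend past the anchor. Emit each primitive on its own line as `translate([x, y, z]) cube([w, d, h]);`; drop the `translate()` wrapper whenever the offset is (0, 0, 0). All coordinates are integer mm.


translate([253, 420, 419]) cube([440, 451, 40]);
translate([253, 420, 0]) cube([40, 40, 419]);
translate([653, 420, 0]) cube([40, 40, 419]);
translate([253, 831, 0]) cube([40, 40, 419]);
translate([653, 831, 0]) cube([40, 40, 419]);
translate([253, 852, 459]) cube([440, 19, 369]);


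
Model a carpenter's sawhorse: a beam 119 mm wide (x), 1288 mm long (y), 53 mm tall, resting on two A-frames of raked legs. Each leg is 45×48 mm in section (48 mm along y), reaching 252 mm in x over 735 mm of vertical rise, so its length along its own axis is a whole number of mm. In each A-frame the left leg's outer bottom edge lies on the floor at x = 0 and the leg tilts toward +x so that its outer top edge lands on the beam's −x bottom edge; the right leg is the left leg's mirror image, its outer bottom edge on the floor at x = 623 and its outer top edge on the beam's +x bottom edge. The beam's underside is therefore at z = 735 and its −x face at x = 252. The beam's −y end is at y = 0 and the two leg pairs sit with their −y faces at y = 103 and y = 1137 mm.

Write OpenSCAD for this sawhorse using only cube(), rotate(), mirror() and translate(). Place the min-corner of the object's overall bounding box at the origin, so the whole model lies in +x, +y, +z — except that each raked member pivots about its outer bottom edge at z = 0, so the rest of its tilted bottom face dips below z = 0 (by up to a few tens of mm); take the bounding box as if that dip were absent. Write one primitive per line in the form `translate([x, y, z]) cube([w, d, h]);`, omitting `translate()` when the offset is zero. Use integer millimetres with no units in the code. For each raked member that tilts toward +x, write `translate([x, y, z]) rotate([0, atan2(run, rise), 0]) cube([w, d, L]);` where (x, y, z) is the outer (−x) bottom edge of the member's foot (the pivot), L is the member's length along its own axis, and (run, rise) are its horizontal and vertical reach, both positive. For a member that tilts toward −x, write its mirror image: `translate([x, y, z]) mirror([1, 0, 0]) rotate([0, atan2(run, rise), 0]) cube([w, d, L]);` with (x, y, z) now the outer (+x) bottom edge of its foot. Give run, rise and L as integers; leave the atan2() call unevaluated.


translate([252, 0, 735]) cube([119, 1288, 53]);
translate([0, 103, 0]) rotate([0, atan2(252, 735), 0]) cube([45, 48, 777]);
translate([623, 103, 0]) mirror([1, 0, 0]) rotate([0, atan2(252, 735), 0]) cube([45, 48, 777]);
translate([0, 1137, 0]) rotate([0, atan2(252, 735), 0]) cube([45, 48, 777]);
translate([623, 1137, 0]) mirror([1, 0, 0]) rotate([0, atan2(252, 735), 0]) cube([45, 48, 777]);


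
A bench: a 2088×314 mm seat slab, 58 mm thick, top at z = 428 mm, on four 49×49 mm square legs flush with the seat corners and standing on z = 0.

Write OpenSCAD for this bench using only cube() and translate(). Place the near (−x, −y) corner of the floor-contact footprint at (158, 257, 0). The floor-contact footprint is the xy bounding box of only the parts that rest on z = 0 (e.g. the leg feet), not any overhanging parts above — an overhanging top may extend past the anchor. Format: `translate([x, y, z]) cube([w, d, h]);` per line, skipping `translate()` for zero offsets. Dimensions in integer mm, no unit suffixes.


translate([158, 257, 370]) cube([2088, 314, 58]);
translate([158, 257, 0]) cube([49, 49, 370]);
translate([158, 522, 0]) cube([49, 49, 370]);
translate([2197, 257, 0]) cube([49, 49, 370]);
translate([2197, 522, 0]) cube([49, 49, 370]);


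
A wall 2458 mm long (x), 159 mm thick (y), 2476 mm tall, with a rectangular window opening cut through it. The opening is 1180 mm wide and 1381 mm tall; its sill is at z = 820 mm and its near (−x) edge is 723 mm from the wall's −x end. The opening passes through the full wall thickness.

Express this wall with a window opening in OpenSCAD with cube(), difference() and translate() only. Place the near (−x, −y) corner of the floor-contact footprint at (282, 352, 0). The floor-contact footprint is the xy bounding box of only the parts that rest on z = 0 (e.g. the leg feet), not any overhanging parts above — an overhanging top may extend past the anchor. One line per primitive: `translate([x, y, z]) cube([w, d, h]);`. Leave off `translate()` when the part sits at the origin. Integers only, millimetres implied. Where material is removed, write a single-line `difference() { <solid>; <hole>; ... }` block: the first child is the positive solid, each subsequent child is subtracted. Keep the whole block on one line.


difference() { translate([282, 352, 0]) cube([2458, 159, 2476]); translate([1005, 352, 820]) cube([1180, 159, 1381]); }


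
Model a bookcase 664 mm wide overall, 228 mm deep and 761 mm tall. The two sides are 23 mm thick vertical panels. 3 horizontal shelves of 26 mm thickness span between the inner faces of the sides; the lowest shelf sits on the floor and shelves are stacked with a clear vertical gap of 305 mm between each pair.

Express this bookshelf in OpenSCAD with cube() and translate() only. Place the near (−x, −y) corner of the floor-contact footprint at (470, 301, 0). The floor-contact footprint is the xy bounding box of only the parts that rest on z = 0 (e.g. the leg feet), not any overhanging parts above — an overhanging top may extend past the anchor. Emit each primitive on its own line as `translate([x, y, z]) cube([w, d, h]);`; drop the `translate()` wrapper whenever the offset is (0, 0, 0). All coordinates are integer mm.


translate([470, 301, 0]) cube([23, 228, 761]);
translate([1111, 301, 0]) cube([23, 228, 761]);
translate([493, 301, 0]) cube([618, 228, 26]);
translate([493, 301, 331]) cube([618, 228, 26]);
translate([493, 301, 662]) cube([618, 228, 26]);


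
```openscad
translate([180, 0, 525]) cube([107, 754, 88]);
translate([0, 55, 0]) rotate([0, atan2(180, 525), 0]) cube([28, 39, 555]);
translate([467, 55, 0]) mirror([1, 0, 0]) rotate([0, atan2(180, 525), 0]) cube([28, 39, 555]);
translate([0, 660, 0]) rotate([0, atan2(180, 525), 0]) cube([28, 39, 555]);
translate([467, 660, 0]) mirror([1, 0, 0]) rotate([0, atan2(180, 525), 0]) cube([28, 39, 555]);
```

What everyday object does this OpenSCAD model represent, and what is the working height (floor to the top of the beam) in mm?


A sawhorse. The overall height is 613 mm.

A beam across two mirrored pairs of raked legs — a sawhorse. The beam's underside is at z = 525 (matching the legs' vertical rise in atan2(180, 525)) and the beam is 88 mm tall, so its top is at 525 + 88 = 613 mm. The raked legs top out at the beam's underside, so that is the highest point.


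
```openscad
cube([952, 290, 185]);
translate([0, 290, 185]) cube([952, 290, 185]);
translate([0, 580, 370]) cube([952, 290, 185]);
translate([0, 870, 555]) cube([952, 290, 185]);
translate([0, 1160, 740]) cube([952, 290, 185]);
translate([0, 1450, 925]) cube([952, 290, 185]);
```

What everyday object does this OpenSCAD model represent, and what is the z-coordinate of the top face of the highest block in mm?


A staircase. The total rise is 1110 mm.

6 identical blocks, each offset up and back from the previous — a staircase. Each step is 185 mm tall and there are 6 of them, so the total rise is 6 × 185 = 1110 mm.


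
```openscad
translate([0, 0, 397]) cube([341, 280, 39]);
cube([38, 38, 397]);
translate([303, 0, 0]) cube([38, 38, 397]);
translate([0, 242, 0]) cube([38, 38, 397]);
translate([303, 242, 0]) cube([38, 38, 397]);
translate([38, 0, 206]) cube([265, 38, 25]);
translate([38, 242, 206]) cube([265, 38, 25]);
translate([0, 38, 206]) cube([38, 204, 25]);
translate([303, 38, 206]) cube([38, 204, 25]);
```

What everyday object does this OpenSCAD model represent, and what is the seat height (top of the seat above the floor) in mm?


A stool. The seat height is 436 mm.

A 341×280×39 slab at z = 397 on four corner posts — a stool. The seat top is 397 + 39 = 436 mm.


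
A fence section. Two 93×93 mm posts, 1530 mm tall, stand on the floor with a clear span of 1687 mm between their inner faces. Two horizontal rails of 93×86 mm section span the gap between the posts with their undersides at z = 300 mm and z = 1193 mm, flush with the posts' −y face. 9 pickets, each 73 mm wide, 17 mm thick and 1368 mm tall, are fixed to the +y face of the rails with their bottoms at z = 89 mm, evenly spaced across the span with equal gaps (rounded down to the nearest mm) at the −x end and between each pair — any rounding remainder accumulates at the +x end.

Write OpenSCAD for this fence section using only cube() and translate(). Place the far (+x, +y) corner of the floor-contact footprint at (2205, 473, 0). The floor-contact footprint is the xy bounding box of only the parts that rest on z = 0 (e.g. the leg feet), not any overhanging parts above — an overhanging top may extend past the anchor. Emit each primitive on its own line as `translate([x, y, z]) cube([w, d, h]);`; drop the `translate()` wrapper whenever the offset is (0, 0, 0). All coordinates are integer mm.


translate([332, 380, 0]) cube([93, 93, 1530]);
translate([2112, 380, 0]) cube([93, 93, 1530]);
translate([425, 380, 300]) cube([1687, 93, 86]);
translate([425, 380, 1193]) cube([1687, 93, 86]);
translate([528, 473, 89]) cube([73, 17, 1368]);
translate([704, 473, 89]) cube([73, 17, 1368]);
translate([880, 473, 89]) cube([73, 17, 1368]);
translate([1056, 473, 89]) cube([73, 17, 1368]);
translate([1232, 473, 89]) cube([73, 17, 1368]);
translate([1408, 473, 89]) cube([73, 17, 1368]);
translate([1584, 473, 89]) cube([73, 17, 1368]);
translate([1760, 473, 89]) cube([73, 17, 1368]);
translate([1936, 473, 89]) cube([73, 17, 1368]);


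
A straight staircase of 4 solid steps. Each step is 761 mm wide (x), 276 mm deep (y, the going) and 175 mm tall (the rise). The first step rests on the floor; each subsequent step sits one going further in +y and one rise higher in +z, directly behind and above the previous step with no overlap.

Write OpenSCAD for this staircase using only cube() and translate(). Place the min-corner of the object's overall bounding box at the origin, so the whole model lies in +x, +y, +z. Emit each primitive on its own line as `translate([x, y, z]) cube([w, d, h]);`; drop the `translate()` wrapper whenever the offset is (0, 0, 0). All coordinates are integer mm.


cube([761, 276, 175]);
translate([0, 276, 175]) cube([761, 276, 175]);
translate([0, 552, 350]) cube([761, 276, 175]);
translate([0, 828, 525]) cube([761, 276, 175]);


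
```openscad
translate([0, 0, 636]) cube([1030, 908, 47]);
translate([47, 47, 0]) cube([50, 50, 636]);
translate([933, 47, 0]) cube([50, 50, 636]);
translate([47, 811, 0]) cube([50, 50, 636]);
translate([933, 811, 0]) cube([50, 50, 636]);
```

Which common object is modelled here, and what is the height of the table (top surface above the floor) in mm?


A table. The table height is 683 mm.

A 1030×908×47 slab sits at z = 636 on four 50 mm square posts — a table. The top surface is at 636 + 47 = 683 mm.


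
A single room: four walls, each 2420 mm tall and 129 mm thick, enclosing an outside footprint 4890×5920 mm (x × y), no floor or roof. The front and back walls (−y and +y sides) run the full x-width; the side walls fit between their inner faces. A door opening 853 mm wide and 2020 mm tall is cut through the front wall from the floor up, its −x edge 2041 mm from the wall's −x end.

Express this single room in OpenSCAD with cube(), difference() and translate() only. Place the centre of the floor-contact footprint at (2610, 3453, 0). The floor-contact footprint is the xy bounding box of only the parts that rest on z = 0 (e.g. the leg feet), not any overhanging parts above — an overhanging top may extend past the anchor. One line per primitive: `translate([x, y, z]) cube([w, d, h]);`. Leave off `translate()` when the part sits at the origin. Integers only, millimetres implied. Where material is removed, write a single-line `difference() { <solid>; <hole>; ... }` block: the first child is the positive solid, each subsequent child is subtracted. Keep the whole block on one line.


difference() { translate([165, 493, 0]) cube([4890, 129, 2420]); translate([2206, 493, 0]) cube([853, 129, 2020]); }
translate([165, 6284, 0]) cube([4890, 129, 2420]);
translate([165, 622, 0]) cube([129, 5662, 2420]);
translate([4926, 622, 0]) cube([129, 5662, 2420]);


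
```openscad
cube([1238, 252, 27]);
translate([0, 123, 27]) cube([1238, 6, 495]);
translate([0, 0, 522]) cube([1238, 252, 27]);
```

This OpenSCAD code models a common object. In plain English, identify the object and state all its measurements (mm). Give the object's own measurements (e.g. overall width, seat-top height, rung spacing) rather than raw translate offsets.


An I-beam lying along x, 1238 mm long. Overall section height 549 mm. Two flanges 252 mm wide (y) and 27 mm thick, one on the floor and one at the top; a web 6 mm thick runs between them, centred on the flange width.


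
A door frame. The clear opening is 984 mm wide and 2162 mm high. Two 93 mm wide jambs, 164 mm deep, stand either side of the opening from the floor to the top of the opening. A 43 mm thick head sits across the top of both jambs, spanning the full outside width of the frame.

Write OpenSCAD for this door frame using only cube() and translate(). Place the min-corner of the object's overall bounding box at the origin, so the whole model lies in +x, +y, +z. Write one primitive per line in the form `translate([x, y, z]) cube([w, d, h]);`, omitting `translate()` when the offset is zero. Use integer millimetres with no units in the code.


cube([93, 164, 2162]);
translate([1077, 0, 0]) cube([93, 164, 2162]);
translate([0, 0, 2162]) cube([1170, 164, 43]);


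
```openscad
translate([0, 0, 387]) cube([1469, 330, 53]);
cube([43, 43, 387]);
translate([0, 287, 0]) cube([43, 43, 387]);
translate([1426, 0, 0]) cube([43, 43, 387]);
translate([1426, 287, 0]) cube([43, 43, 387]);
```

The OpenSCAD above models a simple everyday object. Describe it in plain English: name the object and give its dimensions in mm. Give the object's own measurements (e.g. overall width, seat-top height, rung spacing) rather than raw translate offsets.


A bench: a 1469×330 mm seat slab, 53 mm thick, top at z = 440 mm, on four 43×43 mm square legs flush with the seat corners and standing on z = 0.


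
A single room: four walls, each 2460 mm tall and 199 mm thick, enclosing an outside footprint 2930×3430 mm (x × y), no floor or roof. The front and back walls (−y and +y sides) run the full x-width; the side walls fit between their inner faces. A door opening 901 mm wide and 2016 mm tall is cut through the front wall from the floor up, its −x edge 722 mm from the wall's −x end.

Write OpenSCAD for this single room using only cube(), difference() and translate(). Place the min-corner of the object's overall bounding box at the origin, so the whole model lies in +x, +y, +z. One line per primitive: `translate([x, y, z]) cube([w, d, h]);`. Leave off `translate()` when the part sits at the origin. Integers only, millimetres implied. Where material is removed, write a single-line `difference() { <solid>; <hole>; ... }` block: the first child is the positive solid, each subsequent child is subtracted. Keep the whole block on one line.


difference() { cube([2930, 199, 2460]); translate([722, 0, 0]) cube([901, 199, 2016]); }
translate([0, 3231, 0]) cube([2930, 199, 2460]);
translate([0, 199, 0]) cube([199, 3032, 2460]);
translate([2731, 199, 0]) cube([199, 3032, 2460]);


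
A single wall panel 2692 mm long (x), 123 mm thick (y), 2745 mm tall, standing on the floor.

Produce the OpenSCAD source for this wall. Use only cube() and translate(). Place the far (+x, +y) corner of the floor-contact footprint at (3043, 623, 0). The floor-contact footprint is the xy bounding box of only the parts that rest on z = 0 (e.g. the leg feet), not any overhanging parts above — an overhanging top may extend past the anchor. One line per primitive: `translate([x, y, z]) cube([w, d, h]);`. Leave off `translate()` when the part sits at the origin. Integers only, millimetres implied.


translate([351, 500, 0]) cube([2692, 123, 2745]);


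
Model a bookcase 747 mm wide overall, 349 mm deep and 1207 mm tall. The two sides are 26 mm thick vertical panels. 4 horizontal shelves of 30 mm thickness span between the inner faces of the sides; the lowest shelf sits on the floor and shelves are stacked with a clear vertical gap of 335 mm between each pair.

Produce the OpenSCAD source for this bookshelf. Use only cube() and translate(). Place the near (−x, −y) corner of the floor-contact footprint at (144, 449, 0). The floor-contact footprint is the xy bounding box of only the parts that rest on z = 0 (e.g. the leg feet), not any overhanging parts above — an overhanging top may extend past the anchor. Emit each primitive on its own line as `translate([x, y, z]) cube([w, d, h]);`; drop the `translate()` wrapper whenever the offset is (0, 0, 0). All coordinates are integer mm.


translate([144, 449, 0]) cube([26, 349, 1207]);
translate([865, 449, 0]) cube([26, 349, 1207]);
translate([170, 449, 0]) cube([695, 349, 30]);
translate([170, 449, 365]) cube([695, 349, 30]);
translate([170, 449, 730]) cube([695, 349, 30]);
translate([170, 449, 1095]) cube([695, 349, 30]);


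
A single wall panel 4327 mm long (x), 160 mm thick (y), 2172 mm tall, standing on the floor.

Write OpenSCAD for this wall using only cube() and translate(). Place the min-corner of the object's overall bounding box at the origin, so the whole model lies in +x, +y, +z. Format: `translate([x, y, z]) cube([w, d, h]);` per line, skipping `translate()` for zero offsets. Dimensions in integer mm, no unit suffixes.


cube([4327, 160, 2172]);


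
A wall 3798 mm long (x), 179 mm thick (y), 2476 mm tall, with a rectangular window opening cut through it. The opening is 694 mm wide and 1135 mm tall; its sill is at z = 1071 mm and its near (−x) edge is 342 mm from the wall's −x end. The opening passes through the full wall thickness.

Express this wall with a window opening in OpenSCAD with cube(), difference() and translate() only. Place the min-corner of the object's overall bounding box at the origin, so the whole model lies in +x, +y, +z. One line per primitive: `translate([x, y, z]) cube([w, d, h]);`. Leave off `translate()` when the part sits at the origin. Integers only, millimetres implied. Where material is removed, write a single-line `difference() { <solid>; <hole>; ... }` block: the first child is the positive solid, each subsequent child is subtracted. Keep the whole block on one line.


difference() { cube([3798, 179, 2476]); translate([342, 0, 1071]) cube([694, 179, 1135]); }


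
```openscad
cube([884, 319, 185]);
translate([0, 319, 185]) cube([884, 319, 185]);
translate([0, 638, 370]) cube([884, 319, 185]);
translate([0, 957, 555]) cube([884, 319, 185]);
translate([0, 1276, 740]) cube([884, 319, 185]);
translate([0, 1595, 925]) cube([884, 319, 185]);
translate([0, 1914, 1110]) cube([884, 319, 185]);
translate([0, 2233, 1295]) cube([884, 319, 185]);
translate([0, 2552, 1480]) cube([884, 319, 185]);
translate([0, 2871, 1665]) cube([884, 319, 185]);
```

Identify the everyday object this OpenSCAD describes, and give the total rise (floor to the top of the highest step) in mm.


A staircase. The total rise is 1850 mm.

10 identical blocks, each offset up and back from the previous — a staircase. Each step is 185 mm tall and there are 10 of them, so the total rise is 10 × 185 = 1850 mm.


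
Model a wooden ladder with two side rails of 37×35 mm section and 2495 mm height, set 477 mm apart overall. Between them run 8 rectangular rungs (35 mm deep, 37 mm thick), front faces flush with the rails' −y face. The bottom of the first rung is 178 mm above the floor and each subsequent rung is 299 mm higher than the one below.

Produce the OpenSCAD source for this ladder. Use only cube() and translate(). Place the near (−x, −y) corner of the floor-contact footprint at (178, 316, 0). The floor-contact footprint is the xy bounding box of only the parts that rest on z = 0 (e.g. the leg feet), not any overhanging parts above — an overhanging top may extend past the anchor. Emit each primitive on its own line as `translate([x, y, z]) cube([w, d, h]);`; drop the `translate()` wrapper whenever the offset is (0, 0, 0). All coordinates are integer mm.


translate([178, 316, 0]) cube([37, 35, 2495]);
translate([618, 316, 0]) cube([37, 35, 2495]);
translate([215, 316, 178]) cube([403, 35, 37]);
translate([215, 316, 477]) cube([403, 35, 37]);
translate([215, 316, 776]) cube([403, 35, 37]);
translate([215, 316, 1075]) cube([403, 35, 37]);
translate([215, 316, 1374]) cube([403, 35, 37]);
translate([215, 316, 1673]) cube([403, 35, 37]);
translate([215, 316, 1972]) cube([403, 35, 37]);
translate([215, 316, 2271]) cube([403, 35, 37]);


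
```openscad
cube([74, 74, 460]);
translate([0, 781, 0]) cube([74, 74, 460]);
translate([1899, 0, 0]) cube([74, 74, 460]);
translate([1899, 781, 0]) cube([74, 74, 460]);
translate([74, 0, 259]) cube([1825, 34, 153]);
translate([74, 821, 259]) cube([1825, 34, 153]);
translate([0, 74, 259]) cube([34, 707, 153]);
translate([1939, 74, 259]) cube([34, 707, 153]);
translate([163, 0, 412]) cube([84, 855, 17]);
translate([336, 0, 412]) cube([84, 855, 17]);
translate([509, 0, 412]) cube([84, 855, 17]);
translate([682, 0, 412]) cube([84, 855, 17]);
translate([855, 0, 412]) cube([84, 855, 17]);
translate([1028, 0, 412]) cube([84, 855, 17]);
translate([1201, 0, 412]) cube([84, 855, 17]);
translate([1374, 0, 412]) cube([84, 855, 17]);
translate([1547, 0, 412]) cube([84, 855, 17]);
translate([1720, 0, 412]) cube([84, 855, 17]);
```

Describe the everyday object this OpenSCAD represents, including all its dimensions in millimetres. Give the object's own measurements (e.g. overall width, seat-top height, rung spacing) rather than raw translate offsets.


A bed frame 1973 mm long (x) by 855 mm wide (y). Four 74×74 mm corner posts, 460 mm tall, at the corners of the footprint. Four rails of 34 mm thickness and 153 mm height run between adjacent posts with their undersides at z = 259 mm, their outer faces flush with the outside of the frame (the two x-running rails run between the posts' inner faces; the two y-running rails run between the posts' inner faces). 10 slats, each 84 mm wide (x) and 17 mm thick, lie across the top of the two x-running rails, running the full 855 mm width of the frame in y; along x they sit between the end posts with a 89 mm gap after the −x posts and between neighbouring slats, leaving 95 mm before the +x posts.


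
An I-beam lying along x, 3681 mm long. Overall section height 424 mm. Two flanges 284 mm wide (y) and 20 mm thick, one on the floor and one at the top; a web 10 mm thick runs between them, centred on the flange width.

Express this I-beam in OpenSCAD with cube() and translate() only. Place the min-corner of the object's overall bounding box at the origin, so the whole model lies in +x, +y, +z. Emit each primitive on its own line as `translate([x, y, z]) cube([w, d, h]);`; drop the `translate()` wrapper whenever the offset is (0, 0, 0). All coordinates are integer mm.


cube([3681, 284, 20]);
translate([0, 137, 20]) cube([3681, 10, 384]);
translate([0, 0, 404]) cube([3681, 284, 20]);


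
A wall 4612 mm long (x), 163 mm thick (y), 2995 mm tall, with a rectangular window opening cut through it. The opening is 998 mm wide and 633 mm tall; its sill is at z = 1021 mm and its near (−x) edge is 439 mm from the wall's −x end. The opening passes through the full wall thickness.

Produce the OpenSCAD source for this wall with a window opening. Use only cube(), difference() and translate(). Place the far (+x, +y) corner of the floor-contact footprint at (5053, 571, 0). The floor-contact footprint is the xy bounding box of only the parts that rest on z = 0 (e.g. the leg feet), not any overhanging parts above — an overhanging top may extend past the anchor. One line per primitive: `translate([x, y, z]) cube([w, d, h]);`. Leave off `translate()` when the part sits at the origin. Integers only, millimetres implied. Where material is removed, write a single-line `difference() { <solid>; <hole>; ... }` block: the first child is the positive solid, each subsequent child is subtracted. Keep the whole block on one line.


difference() { translate([441, 408, 0]) cube([4612, 163, 2995]); translate([880, 408, 1021]) cube([998, 163, 633]); }


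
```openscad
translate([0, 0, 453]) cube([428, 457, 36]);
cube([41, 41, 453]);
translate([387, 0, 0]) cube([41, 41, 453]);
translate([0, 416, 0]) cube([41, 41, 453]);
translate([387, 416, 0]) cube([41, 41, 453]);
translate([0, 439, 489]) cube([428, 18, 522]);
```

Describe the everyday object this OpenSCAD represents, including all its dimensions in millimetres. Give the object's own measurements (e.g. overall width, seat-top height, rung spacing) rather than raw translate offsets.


A chair. The seat is a 428×457×36 mm slab with its top at z = 489 mm, on four 41×41 mm corner legs (flush with the seat edges, standing on z = 0). A flat backrest 18 mm thick, 522 mm tall, spans the full seat width and rises from the seat top along its +y edge, rear face flush with the rear of the seat.


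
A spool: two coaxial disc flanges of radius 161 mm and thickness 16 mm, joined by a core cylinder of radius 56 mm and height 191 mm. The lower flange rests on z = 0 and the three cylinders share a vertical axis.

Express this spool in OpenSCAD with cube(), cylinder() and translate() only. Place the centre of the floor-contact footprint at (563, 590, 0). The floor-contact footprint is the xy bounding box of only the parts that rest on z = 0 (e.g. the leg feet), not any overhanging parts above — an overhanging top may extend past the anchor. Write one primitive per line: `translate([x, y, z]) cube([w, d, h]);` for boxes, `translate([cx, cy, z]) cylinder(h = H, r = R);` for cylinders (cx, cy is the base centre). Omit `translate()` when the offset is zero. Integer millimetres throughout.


translate([563, 590, 0]) cylinder(h = 16, r = 161);
translate([563, 590, 16]) cylinder(h = 191, r = 56);
translate([563, 590, 207]) cylinder(h = 16, r = 161);


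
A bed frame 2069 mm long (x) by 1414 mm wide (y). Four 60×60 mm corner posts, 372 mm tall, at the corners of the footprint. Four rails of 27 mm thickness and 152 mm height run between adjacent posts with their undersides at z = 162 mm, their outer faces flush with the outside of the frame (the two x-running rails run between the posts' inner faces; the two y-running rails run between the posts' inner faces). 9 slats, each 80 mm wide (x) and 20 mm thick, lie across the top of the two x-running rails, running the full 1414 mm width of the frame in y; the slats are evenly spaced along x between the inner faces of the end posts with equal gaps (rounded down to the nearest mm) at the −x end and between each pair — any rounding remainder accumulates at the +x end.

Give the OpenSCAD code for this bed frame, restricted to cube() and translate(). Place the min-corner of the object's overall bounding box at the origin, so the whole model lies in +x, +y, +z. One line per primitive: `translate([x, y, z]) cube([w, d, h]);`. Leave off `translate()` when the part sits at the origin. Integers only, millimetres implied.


cube([60, 60, 372]);
translate([0, 1354, 0]) cube([60, 60, 372]);
translate([2009, 0, 0]) cube([60, 60, 372]);
translate([2009, 1354, 0]) cube([60, 60, 372]);
translate([60, 0, 162]) cube([1949, 27, 152]);
translate([60, 1387, 162]) cube([1949, 27, 152]);
translate([0, 60, 162]) cube([27, 1294, 152]);
translate([2042, 60, 162]) cube([27, 1294, 152]);
translate([182, 0, 314]) cube([80, 1414, 20]);
translate([384, 0, 314]) cube([80, 1414, 20]);
translate([586, 0, 314]) cube([80, 1414, 20]);
translate([788, 0, 314]) cube([80, 1414, 20]);
translate([990, 0, 314]) cube([80, 1414, 20]);
translate([1192, 0, 314]) cube([80, 1414, 20]);
translate([1394, 0, 314]) cube([80, 1414, 20]);
translate([1596, 0, 314]) cube([80, 1414, 20]);
translate([1798, 0, 314]) cube([80, 1414, 20]);


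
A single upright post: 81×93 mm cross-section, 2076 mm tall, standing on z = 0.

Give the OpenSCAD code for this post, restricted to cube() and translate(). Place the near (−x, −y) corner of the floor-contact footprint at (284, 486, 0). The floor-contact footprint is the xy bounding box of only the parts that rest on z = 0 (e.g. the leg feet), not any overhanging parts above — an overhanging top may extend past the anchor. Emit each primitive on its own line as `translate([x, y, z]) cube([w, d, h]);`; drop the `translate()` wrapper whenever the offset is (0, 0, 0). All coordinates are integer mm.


translate([284, 486, 0]) cube([81, 93, 2076]);


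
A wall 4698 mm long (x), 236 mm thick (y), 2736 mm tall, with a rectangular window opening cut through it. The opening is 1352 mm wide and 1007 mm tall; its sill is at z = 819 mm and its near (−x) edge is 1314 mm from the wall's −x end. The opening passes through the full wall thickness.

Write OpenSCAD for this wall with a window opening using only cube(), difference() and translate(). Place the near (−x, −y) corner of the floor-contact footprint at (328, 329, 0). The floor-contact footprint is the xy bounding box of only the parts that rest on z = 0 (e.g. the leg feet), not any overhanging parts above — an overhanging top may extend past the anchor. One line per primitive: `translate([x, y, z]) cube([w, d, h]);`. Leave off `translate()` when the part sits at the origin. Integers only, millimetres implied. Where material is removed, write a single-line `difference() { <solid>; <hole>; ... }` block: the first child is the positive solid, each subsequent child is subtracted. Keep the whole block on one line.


difference() { translate([328, 329, 0]) cube([4698, 236, 2736]); translate([1642, 329, 819]) cube([1352, 236, 1007]); }


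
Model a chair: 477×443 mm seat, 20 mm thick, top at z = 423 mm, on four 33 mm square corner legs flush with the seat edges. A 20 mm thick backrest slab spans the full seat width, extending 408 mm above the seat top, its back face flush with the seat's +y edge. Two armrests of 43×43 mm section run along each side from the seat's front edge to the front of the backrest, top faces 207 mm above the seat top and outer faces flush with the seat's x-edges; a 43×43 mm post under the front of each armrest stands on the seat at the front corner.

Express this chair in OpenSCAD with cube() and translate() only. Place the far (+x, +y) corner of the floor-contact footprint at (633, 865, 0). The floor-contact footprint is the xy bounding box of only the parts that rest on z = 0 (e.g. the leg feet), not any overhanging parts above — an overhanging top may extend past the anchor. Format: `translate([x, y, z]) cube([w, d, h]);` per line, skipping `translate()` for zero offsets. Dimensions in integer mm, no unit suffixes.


// leg_h = 423 - 20 = 403
// arm post h = 207 - 43 = 164
translate([156, 422, 403]) cube([477, 443, 20]);
translate([156, 422, 0]) cube([33, 33, 403]);
translate([600, 422, 0]) cube([33, 33, 403]);
translate([156, 832, 0]) cube([33, 33, 403]);
translate([600, 832, 0]) cube([33, 33, 403]);
translate([156, 845, 423]) cube([477, 20, 408]);
translate([156, 422, 587]) cube([43, 423, 43]);
translate([590, 422, 587]) cube([43, 423, 43]);
translate([156, 422, 423]) cube([43, 43, 164]);
translate([590, 422, 423]) cube([43, 43, 164]);


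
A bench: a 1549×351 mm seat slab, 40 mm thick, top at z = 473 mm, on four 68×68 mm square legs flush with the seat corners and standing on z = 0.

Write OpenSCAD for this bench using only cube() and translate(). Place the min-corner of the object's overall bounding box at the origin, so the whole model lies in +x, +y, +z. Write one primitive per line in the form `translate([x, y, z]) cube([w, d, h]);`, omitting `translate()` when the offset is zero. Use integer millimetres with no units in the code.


translate([0, 0, 433]) cube([1549, 351, 40]);
cube([68, 68, 433]);
translate([0, 283, 0]) cube([68, 68, 433]);
translate([1481, 0, 0]) cube([68, 68, 433]);
translate([1481, 283, 0]) cube([68, 68, 433]);


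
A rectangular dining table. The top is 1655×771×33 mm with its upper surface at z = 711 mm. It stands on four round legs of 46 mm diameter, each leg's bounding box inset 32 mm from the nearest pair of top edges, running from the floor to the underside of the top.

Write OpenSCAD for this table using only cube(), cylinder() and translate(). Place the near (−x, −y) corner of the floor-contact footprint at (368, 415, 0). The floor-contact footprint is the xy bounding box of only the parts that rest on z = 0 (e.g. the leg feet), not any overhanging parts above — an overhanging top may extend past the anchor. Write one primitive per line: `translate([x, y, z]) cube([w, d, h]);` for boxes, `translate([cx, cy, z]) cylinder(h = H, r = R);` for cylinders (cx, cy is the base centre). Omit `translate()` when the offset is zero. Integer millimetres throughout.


// leg_h = 711 - 33 = 678
translate([336, 383, 678]) cube([1655, 771, 33]);
translate([391, 438, 0]) cylinder(h = 678, r = 23);
translate([1936, 438, 0]) cylinder(h = 678, r = 23);
translate([391, 1099, 0]) cylinder(h = 678, r = 23);
translate([1936, 1099, 0]) cylinder(h = 678, r = 23);


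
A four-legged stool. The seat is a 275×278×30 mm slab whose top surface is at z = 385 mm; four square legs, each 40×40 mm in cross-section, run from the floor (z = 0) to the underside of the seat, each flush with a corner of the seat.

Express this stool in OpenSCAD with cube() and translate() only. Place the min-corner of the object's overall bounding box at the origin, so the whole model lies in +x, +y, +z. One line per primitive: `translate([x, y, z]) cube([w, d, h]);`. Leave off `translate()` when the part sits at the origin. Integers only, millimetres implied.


// leg_h = 385 - 30 = 355
translate([0, 0, 355]) cube([275, 278, 30]);
cube([40, 40, 355]);
translate([235, 0, 0]) cube([40, 40, 355]);
translate([0, 238, 0]) cube([40, 40, 355]);
translate([235, 238, 0]) cube([40, 40, 355]);


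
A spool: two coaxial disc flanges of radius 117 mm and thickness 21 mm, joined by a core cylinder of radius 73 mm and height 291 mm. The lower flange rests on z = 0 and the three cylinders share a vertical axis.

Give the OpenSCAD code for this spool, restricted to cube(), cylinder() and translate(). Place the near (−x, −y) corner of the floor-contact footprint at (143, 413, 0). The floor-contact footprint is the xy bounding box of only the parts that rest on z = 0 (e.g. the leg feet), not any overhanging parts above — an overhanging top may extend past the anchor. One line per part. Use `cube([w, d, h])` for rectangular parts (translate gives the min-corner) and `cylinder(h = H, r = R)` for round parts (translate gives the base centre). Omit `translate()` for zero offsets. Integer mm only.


translate([260, 530, 0]) cylinder(h = 21, r = 117);
translate([260, 530, 21]) cylinder(h = 291, r = 73);
translate([260, 530, 312]) cylinder(h = 21, r = 117);
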